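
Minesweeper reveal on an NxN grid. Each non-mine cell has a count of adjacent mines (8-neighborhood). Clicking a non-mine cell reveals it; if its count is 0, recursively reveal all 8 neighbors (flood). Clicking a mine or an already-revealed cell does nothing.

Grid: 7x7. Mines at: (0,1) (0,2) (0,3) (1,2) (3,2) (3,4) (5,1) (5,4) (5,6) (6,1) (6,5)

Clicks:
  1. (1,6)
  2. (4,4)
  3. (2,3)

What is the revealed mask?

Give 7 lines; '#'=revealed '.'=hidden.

Answer: ....###
....###
...####
.....##
....###
.......
.......

Derivation:
Click 1 (1,6) count=0: revealed 13 new [(0,4) (0,5) (0,6) (1,4) (1,5) (1,6) (2,4) (2,5) (2,6) (3,5) (3,6) (4,5) (4,6)] -> total=13
Click 2 (4,4) count=2: revealed 1 new [(4,4)] -> total=14
Click 3 (2,3) count=3: revealed 1 new [(2,3)] -> total=15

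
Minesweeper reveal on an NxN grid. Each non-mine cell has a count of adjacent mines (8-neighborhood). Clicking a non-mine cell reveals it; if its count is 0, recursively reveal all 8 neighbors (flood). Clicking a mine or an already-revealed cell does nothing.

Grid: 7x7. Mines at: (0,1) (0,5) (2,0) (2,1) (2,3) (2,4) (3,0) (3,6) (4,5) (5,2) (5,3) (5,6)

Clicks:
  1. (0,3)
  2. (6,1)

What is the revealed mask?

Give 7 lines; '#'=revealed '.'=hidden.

Click 1 (0,3) count=0: revealed 6 new [(0,2) (0,3) (0,4) (1,2) (1,3) (1,4)] -> total=6
Click 2 (6,1) count=1: revealed 1 new [(6,1)] -> total=7

Answer: ..###..
..###..
.......
.......
.......
.......
.#.....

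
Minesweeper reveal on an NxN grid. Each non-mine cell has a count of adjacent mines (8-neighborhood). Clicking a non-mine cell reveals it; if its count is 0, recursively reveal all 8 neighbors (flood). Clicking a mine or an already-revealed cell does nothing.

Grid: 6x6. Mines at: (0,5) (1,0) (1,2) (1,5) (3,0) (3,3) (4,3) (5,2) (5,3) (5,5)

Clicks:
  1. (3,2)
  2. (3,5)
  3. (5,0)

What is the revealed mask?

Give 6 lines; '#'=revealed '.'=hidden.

Answer: ......
......
....##
..#.##
##..##
##....

Derivation:
Click 1 (3,2) count=2: revealed 1 new [(3,2)] -> total=1
Click 2 (3,5) count=0: revealed 6 new [(2,4) (2,5) (3,4) (3,5) (4,4) (4,5)] -> total=7
Click 3 (5,0) count=0: revealed 4 new [(4,0) (4,1) (5,0) (5,1)] -> total=11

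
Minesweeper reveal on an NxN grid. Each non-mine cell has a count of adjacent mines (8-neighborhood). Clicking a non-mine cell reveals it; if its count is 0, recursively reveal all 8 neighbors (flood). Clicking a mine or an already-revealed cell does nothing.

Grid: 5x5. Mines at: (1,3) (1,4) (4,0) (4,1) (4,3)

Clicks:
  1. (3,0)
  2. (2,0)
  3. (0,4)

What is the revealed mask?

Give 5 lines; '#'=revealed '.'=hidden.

Click 1 (3,0) count=2: revealed 1 new [(3,0)] -> total=1
Click 2 (2,0) count=0: revealed 11 new [(0,0) (0,1) (0,2) (1,0) (1,1) (1,2) (2,0) (2,1) (2,2) (3,1) (3,2)] -> total=12
Click 3 (0,4) count=2: revealed 1 new [(0,4)] -> total=13

Answer: ###.#
###..
###..
###..
.....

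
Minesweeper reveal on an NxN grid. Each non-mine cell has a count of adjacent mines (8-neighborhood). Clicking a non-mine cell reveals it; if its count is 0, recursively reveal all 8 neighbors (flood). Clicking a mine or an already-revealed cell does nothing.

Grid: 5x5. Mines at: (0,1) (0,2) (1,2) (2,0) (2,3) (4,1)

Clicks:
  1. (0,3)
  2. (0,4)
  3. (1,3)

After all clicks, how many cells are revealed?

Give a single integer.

Click 1 (0,3) count=2: revealed 1 new [(0,3)] -> total=1
Click 2 (0,4) count=0: revealed 3 new [(0,4) (1,3) (1,4)] -> total=4
Click 3 (1,3) count=3: revealed 0 new [(none)] -> total=4

Answer: 4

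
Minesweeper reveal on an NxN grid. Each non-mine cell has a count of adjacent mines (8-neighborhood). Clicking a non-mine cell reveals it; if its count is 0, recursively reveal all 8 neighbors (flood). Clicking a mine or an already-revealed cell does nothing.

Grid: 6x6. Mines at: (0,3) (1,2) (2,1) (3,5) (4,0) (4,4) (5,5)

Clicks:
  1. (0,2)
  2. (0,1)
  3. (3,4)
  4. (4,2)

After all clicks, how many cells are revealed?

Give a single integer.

Click 1 (0,2) count=2: revealed 1 new [(0,2)] -> total=1
Click 2 (0,1) count=1: revealed 1 new [(0,1)] -> total=2
Click 3 (3,4) count=2: revealed 1 new [(3,4)] -> total=3
Click 4 (4,2) count=0: revealed 9 new [(3,1) (3,2) (3,3) (4,1) (4,2) (4,3) (5,1) (5,2) (5,3)] -> total=12

Answer: 12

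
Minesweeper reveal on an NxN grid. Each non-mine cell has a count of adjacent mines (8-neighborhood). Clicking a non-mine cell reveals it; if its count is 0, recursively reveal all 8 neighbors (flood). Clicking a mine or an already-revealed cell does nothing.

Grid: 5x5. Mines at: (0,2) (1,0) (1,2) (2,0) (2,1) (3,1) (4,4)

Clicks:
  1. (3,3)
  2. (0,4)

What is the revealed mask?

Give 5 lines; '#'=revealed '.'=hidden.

Click 1 (3,3) count=1: revealed 1 new [(3,3)] -> total=1
Click 2 (0,4) count=0: revealed 7 new [(0,3) (0,4) (1,3) (1,4) (2,3) (2,4) (3,4)] -> total=8

Answer: ...##
...##
...##
...##
.....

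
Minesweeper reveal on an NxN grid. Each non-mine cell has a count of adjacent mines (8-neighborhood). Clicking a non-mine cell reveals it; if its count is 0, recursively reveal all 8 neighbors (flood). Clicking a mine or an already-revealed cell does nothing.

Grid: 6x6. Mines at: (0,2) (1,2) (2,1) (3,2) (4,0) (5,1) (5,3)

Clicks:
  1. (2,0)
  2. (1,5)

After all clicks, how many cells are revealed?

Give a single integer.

Answer: 18

Derivation:
Click 1 (2,0) count=1: revealed 1 new [(2,0)] -> total=1
Click 2 (1,5) count=0: revealed 17 new [(0,3) (0,4) (0,5) (1,3) (1,4) (1,5) (2,3) (2,4) (2,5) (3,3) (3,4) (3,5) (4,3) (4,4) (4,5) (5,4) (5,5)] -> total=18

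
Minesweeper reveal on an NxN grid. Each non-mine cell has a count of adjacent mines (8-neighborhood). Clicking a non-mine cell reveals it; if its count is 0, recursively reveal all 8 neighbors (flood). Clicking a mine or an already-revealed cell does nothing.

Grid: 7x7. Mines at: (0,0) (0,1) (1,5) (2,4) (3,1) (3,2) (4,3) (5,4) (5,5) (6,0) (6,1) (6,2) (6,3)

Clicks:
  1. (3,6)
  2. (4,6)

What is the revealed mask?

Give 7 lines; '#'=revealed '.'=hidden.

Click 1 (3,6) count=0: revealed 6 new [(2,5) (2,6) (3,5) (3,6) (4,5) (4,6)] -> total=6
Click 2 (4,6) count=1: revealed 0 new [(none)] -> total=6

Answer: .......
.......
.....##
.....##
.....##
.......
.......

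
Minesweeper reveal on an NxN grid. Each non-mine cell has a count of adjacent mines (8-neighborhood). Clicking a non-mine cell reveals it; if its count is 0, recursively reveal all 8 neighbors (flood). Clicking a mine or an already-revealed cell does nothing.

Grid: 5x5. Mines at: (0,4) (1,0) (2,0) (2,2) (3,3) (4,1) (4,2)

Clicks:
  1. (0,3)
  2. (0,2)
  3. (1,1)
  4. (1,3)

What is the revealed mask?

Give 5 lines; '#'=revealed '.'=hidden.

Answer: .###.
.###.
.....
.....
.....

Derivation:
Click 1 (0,3) count=1: revealed 1 new [(0,3)] -> total=1
Click 2 (0,2) count=0: revealed 5 new [(0,1) (0,2) (1,1) (1,2) (1,3)] -> total=6
Click 3 (1,1) count=3: revealed 0 new [(none)] -> total=6
Click 4 (1,3) count=2: revealed 0 new [(none)] -> total=6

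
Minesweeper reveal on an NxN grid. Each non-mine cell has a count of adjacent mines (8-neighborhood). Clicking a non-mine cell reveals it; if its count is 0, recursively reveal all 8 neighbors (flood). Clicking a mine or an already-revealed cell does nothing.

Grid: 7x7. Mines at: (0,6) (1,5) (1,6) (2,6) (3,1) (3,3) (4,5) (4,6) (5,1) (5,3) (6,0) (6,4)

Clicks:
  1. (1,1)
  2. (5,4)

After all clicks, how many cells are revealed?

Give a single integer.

Click 1 (1,1) count=0: revealed 15 new [(0,0) (0,1) (0,2) (0,3) (0,4) (1,0) (1,1) (1,2) (1,3) (1,4) (2,0) (2,1) (2,2) (2,3) (2,4)] -> total=15
Click 2 (5,4) count=3: revealed 1 new [(5,4)] -> total=16

Answer: 16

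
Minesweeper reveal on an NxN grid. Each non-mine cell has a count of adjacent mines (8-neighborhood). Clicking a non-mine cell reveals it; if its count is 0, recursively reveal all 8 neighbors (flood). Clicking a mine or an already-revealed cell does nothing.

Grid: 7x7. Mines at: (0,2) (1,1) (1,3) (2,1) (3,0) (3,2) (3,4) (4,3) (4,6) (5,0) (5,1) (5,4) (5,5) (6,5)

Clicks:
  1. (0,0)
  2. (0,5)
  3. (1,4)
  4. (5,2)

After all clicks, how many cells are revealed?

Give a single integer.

Answer: 13

Derivation:
Click 1 (0,0) count=1: revealed 1 new [(0,0)] -> total=1
Click 2 (0,5) count=0: revealed 11 new [(0,4) (0,5) (0,6) (1,4) (1,5) (1,6) (2,4) (2,5) (2,6) (3,5) (3,6)] -> total=12
Click 3 (1,4) count=1: revealed 0 new [(none)] -> total=12
Click 4 (5,2) count=2: revealed 1 new [(5,2)] -> total=13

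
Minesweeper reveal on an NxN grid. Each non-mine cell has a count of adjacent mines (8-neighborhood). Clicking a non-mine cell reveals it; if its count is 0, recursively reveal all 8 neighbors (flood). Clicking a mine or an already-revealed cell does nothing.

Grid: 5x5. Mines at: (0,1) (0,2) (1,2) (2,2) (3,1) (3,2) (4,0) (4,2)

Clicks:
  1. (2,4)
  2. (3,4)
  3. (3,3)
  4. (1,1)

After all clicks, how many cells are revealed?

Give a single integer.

Answer: 11

Derivation:
Click 1 (2,4) count=0: revealed 10 new [(0,3) (0,4) (1,3) (1,4) (2,3) (2,4) (3,3) (3,4) (4,3) (4,4)] -> total=10
Click 2 (3,4) count=0: revealed 0 new [(none)] -> total=10
Click 3 (3,3) count=3: revealed 0 new [(none)] -> total=10
Click 4 (1,1) count=4: revealed 1 new [(1,1)] -> total=11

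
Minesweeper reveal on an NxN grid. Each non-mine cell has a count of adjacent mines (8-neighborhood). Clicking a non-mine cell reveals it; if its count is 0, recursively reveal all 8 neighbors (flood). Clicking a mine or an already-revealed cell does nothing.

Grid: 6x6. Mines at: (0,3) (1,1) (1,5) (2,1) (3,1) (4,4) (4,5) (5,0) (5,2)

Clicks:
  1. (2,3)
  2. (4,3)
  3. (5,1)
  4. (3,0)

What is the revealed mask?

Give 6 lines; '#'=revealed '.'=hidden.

Answer: ......
..###.
..###.
#.###.
...#..
.#....

Derivation:
Click 1 (2,3) count=0: revealed 9 new [(1,2) (1,3) (1,4) (2,2) (2,3) (2,4) (3,2) (3,3) (3,4)] -> total=9
Click 2 (4,3) count=2: revealed 1 new [(4,3)] -> total=10
Click 3 (5,1) count=2: revealed 1 new [(5,1)] -> total=11
Click 4 (3,0) count=2: revealed 1 new [(3,0)] -> total=12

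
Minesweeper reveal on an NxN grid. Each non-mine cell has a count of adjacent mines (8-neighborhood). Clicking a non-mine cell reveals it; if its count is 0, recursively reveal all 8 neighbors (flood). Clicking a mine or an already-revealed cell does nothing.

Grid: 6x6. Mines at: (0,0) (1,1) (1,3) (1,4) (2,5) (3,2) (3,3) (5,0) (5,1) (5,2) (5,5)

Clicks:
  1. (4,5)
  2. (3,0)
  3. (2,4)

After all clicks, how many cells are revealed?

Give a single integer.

Answer: 8

Derivation:
Click 1 (4,5) count=1: revealed 1 new [(4,5)] -> total=1
Click 2 (3,0) count=0: revealed 6 new [(2,0) (2,1) (3,0) (3,1) (4,0) (4,1)] -> total=7
Click 3 (2,4) count=4: revealed 1 new [(2,4)] -> total=8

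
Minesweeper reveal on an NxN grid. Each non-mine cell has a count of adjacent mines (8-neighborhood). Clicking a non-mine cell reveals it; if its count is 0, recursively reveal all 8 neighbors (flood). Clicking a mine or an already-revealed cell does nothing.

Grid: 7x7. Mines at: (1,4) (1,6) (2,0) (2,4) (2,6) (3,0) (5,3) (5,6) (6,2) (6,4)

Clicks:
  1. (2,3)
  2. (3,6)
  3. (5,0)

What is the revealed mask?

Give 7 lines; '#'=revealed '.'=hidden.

Answer: .......
.......
...#...
......#
##.....
##.....
##.....

Derivation:
Click 1 (2,3) count=2: revealed 1 new [(2,3)] -> total=1
Click 2 (3,6) count=1: revealed 1 new [(3,6)] -> total=2
Click 3 (5,0) count=0: revealed 6 new [(4,0) (4,1) (5,0) (5,1) (6,0) (6,1)] -> total=8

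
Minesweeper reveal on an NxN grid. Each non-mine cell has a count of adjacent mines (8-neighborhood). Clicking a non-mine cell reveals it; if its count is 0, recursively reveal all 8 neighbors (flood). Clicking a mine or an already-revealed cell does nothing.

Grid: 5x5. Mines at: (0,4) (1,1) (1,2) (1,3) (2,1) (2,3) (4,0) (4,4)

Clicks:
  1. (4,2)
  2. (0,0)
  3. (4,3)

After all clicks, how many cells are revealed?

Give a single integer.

Click 1 (4,2) count=0: revealed 6 new [(3,1) (3,2) (3,3) (4,1) (4,2) (4,3)] -> total=6
Click 2 (0,0) count=1: revealed 1 new [(0,0)] -> total=7
Click 3 (4,3) count=1: revealed 0 new [(none)] -> total=7

Answer: 7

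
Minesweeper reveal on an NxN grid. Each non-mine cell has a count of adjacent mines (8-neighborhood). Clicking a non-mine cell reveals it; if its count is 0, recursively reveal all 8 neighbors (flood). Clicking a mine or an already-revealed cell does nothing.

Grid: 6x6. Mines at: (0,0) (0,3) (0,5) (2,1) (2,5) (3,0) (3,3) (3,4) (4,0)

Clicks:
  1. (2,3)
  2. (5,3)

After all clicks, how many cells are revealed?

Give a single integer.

Answer: 11

Derivation:
Click 1 (2,3) count=2: revealed 1 new [(2,3)] -> total=1
Click 2 (5,3) count=0: revealed 10 new [(4,1) (4,2) (4,3) (4,4) (4,5) (5,1) (5,2) (5,3) (5,4) (5,5)] -> total=11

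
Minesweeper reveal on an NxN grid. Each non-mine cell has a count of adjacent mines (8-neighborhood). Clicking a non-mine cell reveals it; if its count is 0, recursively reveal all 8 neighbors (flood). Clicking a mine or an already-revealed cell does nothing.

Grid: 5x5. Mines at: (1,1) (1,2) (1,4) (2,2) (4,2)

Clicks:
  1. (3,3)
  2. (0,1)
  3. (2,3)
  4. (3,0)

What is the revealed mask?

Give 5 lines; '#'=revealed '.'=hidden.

Answer: .#...
.....
##.#.
##.#.
##...

Derivation:
Click 1 (3,3) count=2: revealed 1 new [(3,3)] -> total=1
Click 2 (0,1) count=2: revealed 1 new [(0,1)] -> total=2
Click 3 (2,3) count=3: revealed 1 new [(2,3)] -> total=3
Click 4 (3,0) count=0: revealed 6 new [(2,0) (2,1) (3,0) (3,1) (4,0) (4,1)] -> total=9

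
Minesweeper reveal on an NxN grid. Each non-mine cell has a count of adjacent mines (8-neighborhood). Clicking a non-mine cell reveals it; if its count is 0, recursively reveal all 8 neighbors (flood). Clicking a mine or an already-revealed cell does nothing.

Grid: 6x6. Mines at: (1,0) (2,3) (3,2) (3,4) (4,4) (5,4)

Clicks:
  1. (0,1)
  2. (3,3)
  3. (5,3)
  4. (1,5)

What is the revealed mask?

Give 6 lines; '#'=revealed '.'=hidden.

Click 1 (0,1) count=1: revealed 1 new [(0,1)] -> total=1
Click 2 (3,3) count=4: revealed 1 new [(3,3)] -> total=2
Click 3 (5,3) count=2: revealed 1 new [(5,3)] -> total=3
Click 4 (1,5) count=0: revealed 11 new [(0,2) (0,3) (0,4) (0,5) (1,1) (1,2) (1,3) (1,4) (1,5) (2,4) (2,5)] -> total=14

Answer: .#####
.#####
....##
...#..
......
...#..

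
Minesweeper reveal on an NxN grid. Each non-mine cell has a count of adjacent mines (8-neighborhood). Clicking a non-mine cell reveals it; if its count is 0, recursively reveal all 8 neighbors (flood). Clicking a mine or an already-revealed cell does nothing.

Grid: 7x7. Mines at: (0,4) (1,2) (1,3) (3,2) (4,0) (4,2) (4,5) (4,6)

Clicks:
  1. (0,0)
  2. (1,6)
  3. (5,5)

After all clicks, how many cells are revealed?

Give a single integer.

Answer: 20

Derivation:
Click 1 (0,0) count=0: revealed 8 new [(0,0) (0,1) (1,0) (1,1) (2,0) (2,1) (3,0) (3,1)] -> total=8
Click 2 (1,6) count=0: revealed 11 new [(0,5) (0,6) (1,4) (1,5) (1,6) (2,4) (2,5) (2,6) (3,4) (3,5) (3,6)] -> total=19
Click 3 (5,5) count=2: revealed 1 new [(5,5)] -> total=20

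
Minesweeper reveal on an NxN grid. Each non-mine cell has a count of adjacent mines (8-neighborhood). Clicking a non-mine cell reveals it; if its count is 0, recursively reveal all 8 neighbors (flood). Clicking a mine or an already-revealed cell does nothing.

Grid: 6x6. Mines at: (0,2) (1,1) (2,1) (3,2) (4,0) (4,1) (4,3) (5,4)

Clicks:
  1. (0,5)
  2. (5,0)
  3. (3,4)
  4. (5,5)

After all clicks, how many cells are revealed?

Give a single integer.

Answer: 16

Derivation:
Click 1 (0,5) count=0: revealed 14 new [(0,3) (0,4) (0,5) (1,3) (1,4) (1,5) (2,3) (2,4) (2,5) (3,3) (3,4) (3,5) (4,4) (4,5)] -> total=14
Click 2 (5,0) count=2: revealed 1 new [(5,0)] -> total=15
Click 3 (3,4) count=1: revealed 0 new [(none)] -> total=15
Click 4 (5,5) count=1: revealed 1 new [(5,5)] -> total=16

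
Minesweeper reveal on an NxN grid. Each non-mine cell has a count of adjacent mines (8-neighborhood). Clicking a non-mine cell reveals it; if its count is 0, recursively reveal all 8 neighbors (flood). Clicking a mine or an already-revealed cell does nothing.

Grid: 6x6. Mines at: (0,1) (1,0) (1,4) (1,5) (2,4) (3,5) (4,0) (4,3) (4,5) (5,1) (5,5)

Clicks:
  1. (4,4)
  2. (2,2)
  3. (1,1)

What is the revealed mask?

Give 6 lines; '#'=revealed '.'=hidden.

Answer: ......
.###..
.###..
.###..
....#.
......

Derivation:
Click 1 (4,4) count=4: revealed 1 new [(4,4)] -> total=1
Click 2 (2,2) count=0: revealed 9 new [(1,1) (1,2) (1,3) (2,1) (2,2) (2,3) (3,1) (3,2) (3,3)] -> total=10
Click 3 (1,1) count=2: revealed 0 new [(none)] -> total=10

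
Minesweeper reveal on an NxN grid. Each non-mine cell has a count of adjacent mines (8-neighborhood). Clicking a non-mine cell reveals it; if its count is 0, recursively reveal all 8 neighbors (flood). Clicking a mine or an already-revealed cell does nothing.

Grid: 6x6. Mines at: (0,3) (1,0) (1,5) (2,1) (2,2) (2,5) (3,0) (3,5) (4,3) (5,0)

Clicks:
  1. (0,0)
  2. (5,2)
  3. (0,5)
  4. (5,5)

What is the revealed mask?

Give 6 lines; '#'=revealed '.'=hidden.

Answer: #....#
......
......
......
....##
..#.##

Derivation:
Click 1 (0,0) count=1: revealed 1 new [(0,0)] -> total=1
Click 2 (5,2) count=1: revealed 1 new [(5,2)] -> total=2
Click 3 (0,5) count=1: revealed 1 new [(0,5)] -> total=3
Click 4 (5,5) count=0: revealed 4 new [(4,4) (4,5) (5,4) (5,5)] -> total=7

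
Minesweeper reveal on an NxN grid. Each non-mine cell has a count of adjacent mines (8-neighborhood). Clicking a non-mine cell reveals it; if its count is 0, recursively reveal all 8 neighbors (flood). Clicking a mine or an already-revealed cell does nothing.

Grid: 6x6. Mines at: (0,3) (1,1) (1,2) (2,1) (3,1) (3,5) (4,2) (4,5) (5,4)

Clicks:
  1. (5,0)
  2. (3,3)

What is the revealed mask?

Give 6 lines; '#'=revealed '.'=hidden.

Click 1 (5,0) count=0: revealed 4 new [(4,0) (4,1) (5,0) (5,1)] -> total=4
Click 2 (3,3) count=1: revealed 1 new [(3,3)] -> total=5

Answer: ......
......
......
...#..
##....
##....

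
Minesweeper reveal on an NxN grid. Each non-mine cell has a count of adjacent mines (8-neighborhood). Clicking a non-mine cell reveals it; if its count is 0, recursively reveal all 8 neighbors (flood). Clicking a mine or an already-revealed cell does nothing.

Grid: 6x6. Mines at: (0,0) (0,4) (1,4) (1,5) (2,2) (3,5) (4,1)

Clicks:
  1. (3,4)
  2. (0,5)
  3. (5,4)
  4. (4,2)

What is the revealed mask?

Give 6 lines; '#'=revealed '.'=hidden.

Answer: .....#
......
......
..###.
..####
..####

Derivation:
Click 1 (3,4) count=1: revealed 1 new [(3,4)] -> total=1
Click 2 (0,5) count=3: revealed 1 new [(0,5)] -> total=2
Click 3 (5,4) count=0: revealed 10 new [(3,2) (3,3) (4,2) (4,3) (4,4) (4,5) (5,2) (5,3) (5,4) (5,5)] -> total=12
Click 4 (4,2) count=1: revealed 0 new [(none)] -> total=12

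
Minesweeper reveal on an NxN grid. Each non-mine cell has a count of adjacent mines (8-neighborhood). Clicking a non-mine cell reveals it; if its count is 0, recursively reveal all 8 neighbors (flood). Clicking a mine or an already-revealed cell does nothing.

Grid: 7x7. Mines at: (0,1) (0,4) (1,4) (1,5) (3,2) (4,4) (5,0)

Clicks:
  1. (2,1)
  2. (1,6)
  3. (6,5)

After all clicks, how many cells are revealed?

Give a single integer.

Click 1 (2,1) count=1: revealed 1 new [(2,1)] -> total=1
Click 2 (1,6) count=1: revealed 1 new [(1,6)] -> total=2
Click 3 (6,5) count=0: revealed 21 new [(2,5) (2,6) (3,5) (3,6) (4,1) (4,2) (4,3) (4,5) (4,6) (5,1) (5,2) (5,3) (5,4) (5,5) (5,6) (6,1) (6,2) (6,3) (6,4) (6,5) (6,6)] -> total=23

Answer: 23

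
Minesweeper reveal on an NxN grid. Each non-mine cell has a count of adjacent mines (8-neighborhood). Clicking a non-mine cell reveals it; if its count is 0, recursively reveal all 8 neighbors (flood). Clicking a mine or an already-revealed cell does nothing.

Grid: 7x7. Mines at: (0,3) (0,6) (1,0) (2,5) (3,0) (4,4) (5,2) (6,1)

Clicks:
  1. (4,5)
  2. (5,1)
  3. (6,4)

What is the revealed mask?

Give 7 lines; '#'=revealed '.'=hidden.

Answer: .......
.......
.......
.....##
.....##
.#.####
...####

Derivation:
Click 1 (4,5) count=1: revealed 1 new [(4,5)] -> total=1
Click 2 (5,1) count=2: revealed 1 new [(5,1)] -> total=2
Click 3 (6,4) count=0: revealed 11 new [(3,5) (3,6) (4,6) (5,3) (5,4) (5,5) (5,6) (6,3) (6,4) (6,5) (6,6)] -> total=13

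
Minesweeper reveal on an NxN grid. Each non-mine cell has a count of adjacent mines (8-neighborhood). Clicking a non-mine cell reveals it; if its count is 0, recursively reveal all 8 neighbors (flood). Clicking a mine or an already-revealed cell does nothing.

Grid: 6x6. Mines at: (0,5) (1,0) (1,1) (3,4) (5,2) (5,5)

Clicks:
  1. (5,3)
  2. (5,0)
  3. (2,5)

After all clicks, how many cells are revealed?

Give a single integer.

Answer: 16

Derivation:
Click 1 (5,3) count=1: revealed 1 new [(5,3)] -> total=1
Click 2 (5,0) count=0: revealed 14 new [(2,0) (2,1) (2,2) (2,3) (3,0) (3,1) (3,2) (3,3) (4,0) (4,1) (4,2) (4,3) (5,0) (5,1)] -> total=15
Click 3 (2,5) count=1: revealed 1 new [(2,5)] -> total=16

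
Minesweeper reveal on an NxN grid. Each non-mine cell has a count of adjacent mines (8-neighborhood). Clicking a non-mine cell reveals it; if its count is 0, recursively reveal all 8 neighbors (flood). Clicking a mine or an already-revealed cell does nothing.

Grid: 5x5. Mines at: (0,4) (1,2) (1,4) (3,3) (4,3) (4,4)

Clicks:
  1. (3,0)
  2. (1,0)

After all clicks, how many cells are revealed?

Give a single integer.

Click 1 (3,0) count=0: revealed 13 new [(0,0) (0,1) (1,0) (1,1) (2,0) (2,1) (2,2) (3,0) (3,1) (3,2) (4,0) (4,1) (4,2)] -> total=13
Click 2 (1,0) count=0: revealed 0 new [(none)] -> total=13

Answer: 13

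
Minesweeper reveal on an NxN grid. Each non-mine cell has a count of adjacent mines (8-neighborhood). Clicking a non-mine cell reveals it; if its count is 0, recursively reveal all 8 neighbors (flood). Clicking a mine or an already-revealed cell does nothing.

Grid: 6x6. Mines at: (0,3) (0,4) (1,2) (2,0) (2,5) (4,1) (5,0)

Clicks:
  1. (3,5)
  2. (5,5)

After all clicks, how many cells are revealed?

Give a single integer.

Click 1 (3,5) count=1: revealed 1 new [(3,5)] -> total=1
Click 2 (5,5) count=0: revealed 14 new [(2,2) (2,3) (2,4) (3,2) (3,3) (3,4) (4,2) (4,3) (4,4) (4,5) (5,2) (5,3) (5,4) (5,5)] -> total=15

Answer: 15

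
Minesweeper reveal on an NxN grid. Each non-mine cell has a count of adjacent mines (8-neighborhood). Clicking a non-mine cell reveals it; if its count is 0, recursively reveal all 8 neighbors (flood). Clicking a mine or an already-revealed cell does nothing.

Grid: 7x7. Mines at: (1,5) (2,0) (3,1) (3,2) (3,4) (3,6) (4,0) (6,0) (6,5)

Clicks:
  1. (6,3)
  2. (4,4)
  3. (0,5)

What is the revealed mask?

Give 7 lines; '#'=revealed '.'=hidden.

Answer: .....#.
.......
.......
.......
.####..
.####..
.####..

Derivation:
Click 1 (6,3) count=0: revealed 12 new [(4,1) (4,2) (4,3) (4,4) (5,1) (5,2) (5,3) (5,4) (6,1) (6,2) (6,3) (6,4)] -> total=12
Click 2 (4,4) count=1: revealed 0 new [(none)] -> total=12
Click 3 (0,5) count=1: revealed 1 new [(0,5)] -> total=13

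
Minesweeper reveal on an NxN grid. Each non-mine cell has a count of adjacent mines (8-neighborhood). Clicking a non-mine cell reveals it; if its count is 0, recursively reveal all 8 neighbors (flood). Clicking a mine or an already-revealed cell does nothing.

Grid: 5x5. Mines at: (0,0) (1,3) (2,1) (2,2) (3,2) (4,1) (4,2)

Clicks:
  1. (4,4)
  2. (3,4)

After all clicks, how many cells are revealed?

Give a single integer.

Answer: 6

Derivation:
Click 1 (4,4) count=0: revealed 6 new [(2,3) (2,4) (3,3) (3,4) (4,3) (4,4)] -> total=6
Click 2 (3,4) count=0: revealed 0 new [(none)] -> total=6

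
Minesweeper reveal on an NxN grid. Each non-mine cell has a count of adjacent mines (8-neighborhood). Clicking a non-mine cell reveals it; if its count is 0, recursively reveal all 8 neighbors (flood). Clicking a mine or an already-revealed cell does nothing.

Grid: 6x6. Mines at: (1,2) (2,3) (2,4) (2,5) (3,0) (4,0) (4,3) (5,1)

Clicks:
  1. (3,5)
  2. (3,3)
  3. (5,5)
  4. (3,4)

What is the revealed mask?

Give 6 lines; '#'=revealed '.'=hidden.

Click 1 (3,5) count=2: revealed 1 new [(3,5)] -> total=1
Click 2 (3,3) count=3: revealed 1 new [(3,3)] -> total=2
Click 3 (5,5) count=0: revealed 5 new [(3,4) (4,4) (4,5) (5,4) (5,5)] -> total=7
Click 4 (3,4) count=4: revealed 0 new [(none)] -> total=7

Answer: ......
......
......
...###
....##
....##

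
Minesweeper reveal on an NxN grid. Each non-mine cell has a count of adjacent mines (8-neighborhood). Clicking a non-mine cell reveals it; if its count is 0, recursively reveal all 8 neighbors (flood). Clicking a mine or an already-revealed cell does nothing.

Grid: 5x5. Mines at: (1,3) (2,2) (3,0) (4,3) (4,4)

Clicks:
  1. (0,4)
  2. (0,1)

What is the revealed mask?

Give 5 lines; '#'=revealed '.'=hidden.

Answer: ###.#
###..
##...
.....
.....

Derivation:
Click 1 (0,4) count=1: revealed 1 new [(0,4)] -> total=1
Click 2 (0,1) count=0: revealed 8 new [(0,0) (0,1) (0,2) (1,0) (1,1) (1,2) (2,0) (2,1)] -> total=9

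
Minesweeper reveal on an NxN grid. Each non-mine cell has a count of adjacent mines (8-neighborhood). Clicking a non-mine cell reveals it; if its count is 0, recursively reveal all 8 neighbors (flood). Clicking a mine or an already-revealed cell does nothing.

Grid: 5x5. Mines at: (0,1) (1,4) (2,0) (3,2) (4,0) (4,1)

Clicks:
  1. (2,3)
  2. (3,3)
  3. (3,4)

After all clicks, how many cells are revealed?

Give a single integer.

Click 1 (2,3) count=2: revealed 1 new [(2,3)] -> total=1
Click 2 (3,3) count=1: revealed 1 new [(3,3)] -> total=2
Click 3 (3,4) count=0: revealed 4 new [(2,4) (3,4) (4,3) (4,4)] -> total=6

Answer: 6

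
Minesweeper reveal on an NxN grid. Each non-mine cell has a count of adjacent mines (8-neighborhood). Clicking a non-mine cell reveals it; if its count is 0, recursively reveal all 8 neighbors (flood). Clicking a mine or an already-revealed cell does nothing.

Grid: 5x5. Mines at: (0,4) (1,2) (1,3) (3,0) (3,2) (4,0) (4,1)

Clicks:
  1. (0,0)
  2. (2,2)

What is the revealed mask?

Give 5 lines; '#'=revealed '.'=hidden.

Answer: ##...
##...
###..
.....
.....

Derivation:
Click 1 (0,0) count=0: revealed 6 new [(0,0) (0,1) (1,0) (1,1) (2,0) (2,1)] -> total=6
Click 2 (2,2) count=3: revealed 1 new [(2,2)] -> total=7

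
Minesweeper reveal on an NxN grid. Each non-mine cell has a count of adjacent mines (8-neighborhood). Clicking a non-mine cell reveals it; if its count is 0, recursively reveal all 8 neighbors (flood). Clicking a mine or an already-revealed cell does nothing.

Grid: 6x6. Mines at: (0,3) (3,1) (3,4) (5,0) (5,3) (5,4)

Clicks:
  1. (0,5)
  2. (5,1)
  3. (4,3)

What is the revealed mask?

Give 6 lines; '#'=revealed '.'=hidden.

Click 1 (0,5) count=0: revealed 6 new [(0,4) (0,5) (1,4) (1,5) (2,4) (2,5)] -> total=6
Click 2 (5,1) count=1: revealed 1 new [(5,1)] -> total=7
Click 3 (4,3) count=3: revealed 1 new [(4,3)] -> total=8

Answer: ....##
....##
....##
......
...#..
.#....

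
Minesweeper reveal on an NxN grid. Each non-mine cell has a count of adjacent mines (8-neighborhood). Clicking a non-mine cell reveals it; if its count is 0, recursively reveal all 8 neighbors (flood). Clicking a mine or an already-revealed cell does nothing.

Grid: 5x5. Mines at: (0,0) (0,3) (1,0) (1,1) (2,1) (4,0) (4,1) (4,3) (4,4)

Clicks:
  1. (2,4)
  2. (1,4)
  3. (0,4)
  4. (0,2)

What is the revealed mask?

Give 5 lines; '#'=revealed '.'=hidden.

Answer: ..#.#
..###
..###
..###
.....

Derivation:
Click 1 (2,4) count=0: revealed 9 new [(1,2) (1,3) (1,4) (2,2) (2,3) (2,4) (3,2) (3,3) (3,4)] -> total=9
Click 2 (1,4) count=1: revealed 0 new [(none)] -> total=9
Click 3 (0,4) count=1: revealed 1 new [(0,4)] -> total=10
Click 4 (0,2) count=2: revealed 1 new [(0,2)] -> total=11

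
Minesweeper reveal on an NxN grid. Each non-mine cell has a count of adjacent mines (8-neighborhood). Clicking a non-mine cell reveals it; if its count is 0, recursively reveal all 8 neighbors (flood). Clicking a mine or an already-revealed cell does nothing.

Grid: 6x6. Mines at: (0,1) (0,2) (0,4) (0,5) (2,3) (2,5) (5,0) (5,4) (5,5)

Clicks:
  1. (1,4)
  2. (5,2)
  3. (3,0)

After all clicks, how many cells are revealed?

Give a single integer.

Click 1 (1,4) count=4: revealed 1 new [(1,4)] -> total=1
Click 2 (5,2) count=0: revealed 17 new [(1,0) (1,1) (1,2) (2,0) (2,1) (2,2) (3,0) (3,1) (3,2) (3,3) (4,0) (4,1) (4,2) (4,3) (5,1) (5,2) (5,3)] -> total=18
Click 3 (3,0) count=0: revealed 0 new [(none)] -> total=18

Answer: 18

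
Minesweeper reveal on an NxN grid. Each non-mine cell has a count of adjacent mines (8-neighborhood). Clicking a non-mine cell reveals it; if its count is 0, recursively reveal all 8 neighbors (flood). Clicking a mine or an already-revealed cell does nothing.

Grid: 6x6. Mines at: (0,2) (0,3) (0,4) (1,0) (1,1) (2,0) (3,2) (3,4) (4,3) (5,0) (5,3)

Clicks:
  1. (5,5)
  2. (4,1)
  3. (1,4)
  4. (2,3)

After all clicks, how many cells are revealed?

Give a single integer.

Answer: 7

Derivation:
Click 1 (5,5) count=0: revealed 4 new [(4,4) (4,5) (5,4) (5,5)] -> total=4
Click 2 (4,1) count=2: revealed 1 new [(4,1)] -> total=5
Click 3 (1,4) count=2: revealed 1 new [(1,4)] -> total=6
Click 4 (2,3) count=2: revealed 1 new [(2,3)] -> total=7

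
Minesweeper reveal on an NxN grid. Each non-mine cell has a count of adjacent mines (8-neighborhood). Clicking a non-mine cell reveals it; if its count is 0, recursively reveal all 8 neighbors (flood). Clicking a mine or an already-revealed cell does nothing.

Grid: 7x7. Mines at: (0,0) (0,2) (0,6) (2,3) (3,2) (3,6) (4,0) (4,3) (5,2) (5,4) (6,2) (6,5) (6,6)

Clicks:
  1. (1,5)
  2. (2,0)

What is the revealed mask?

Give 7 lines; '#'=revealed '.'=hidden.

Answer: .......
##...#.
##.....
##.....
.......
.......
.......

Derivation:
Click 1 (1,5) count=1: revealed 1 new [(1,5)] -> total=1
Click 2 (2,0) count=0: revealed 6 new [(1,0) (1,1) (2,0) (2,1) (3,0) (3,1)] -> total=7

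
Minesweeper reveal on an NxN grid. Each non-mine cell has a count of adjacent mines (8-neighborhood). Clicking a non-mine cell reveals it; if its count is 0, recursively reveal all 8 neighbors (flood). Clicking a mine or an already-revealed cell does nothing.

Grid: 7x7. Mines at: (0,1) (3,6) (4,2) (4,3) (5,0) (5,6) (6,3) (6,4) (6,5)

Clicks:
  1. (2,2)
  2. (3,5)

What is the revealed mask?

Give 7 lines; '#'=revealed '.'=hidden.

Click 1 (2,2) count=0: revealed 27 new [(0,2) (0,3) (0,4) (0,5) (0,6) (1,0) (1,1) (1,2) (1,3) (1,4) (1,5) (1,6) (2,0) (2,1) (2,2) (2,3) (2,4) (2,5) (2,6) (3,0) (3,1) (3,2) (3,3) (3,4) (3,5) (4,0) (4,1)] -> total=27
Click 2 (3,5) count=1: revealed 0 new [(none)] -> total=27

Answer: ..#####
#######
#######
######.
##.....
.......
.......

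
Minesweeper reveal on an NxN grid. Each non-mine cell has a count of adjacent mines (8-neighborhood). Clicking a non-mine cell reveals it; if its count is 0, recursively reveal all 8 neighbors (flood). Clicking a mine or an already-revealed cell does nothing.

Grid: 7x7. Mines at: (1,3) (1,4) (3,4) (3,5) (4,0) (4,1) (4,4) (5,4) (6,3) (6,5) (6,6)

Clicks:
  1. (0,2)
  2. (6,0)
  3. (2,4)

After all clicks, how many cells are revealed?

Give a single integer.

Click 1 (0,2) count=1: revealed 1 new [(0,2)] -> total=1
Click 2 (6,0) count=0: revealed 6 new [(5,0) (5,1) (5,2) (6,0) (6,1) (6,2)] -> total=7
Click 3 (2,4) count=4: revealed 1 new [(2,4)] -> total=8

Answer: 8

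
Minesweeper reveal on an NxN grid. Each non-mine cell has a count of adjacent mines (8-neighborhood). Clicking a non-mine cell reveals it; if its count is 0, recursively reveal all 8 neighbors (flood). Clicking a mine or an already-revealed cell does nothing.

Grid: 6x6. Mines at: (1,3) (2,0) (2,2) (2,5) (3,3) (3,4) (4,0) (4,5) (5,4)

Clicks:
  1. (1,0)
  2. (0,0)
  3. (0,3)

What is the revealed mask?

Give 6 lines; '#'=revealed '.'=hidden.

Click 1 (1,0) count=1: revealed 1 new [(1,0)] -> total=1
Click 2 (0,0) count=0: revealed 5 new [(0,0) (0,1) (0,2) (1,1) (1,2)] -> total=6
Click 3 (0,3) count=1: revealed 1 new [(0,3)] -> total=7

Answer: ####..
###...
......
......
......
......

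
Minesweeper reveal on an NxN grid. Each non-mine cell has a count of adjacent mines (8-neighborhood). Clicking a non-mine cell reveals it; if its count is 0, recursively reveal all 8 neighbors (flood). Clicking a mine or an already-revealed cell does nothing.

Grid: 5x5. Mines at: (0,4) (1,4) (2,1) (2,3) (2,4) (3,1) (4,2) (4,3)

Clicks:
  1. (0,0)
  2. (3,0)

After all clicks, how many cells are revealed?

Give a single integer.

Answer: 9

Derivation:
Click 1 (0,0) count=0: revealed 8 new [(0,0) (0,1) (0,2) (0,3) (1,0) (1,1) (1,2) (1,3)] -> total=8
Click 2 (3,0) count=2: revealed 1 new [(3,0)] -> total=9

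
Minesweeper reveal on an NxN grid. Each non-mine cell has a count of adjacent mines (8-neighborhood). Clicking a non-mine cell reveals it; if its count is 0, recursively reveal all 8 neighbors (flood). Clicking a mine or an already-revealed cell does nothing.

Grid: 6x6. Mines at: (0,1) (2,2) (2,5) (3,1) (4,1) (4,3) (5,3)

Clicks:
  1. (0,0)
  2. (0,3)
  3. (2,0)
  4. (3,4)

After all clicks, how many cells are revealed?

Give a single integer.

Answer: 11

Derivation:
Click 1 (0,0) count=1: revealed 1 new [(0,0)] -> total=1
Click 2 (0,3) count=0: revealed 8 new [(0,2) (0,3) (0,4) (0,5) (1,2) (1,3) (1,4) (1,5)] -> total=9
Click 3 (2,0) count=1: revealed 1 new [(2,0)] -> total=10
Click 4 (3,4) count=2: revealed 1 new [(3,4)] -> total=11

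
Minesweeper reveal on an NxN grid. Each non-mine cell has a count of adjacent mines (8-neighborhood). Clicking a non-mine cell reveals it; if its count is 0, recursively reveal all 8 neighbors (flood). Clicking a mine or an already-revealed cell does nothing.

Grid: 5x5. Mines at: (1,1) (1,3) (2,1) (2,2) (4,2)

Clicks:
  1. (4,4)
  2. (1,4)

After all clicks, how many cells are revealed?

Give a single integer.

Answer: 7

Derivation:
Click 1 (4,4) count=0: revealed 6 new [(2,3) (2,4) (3,3) (3,4) (4,3) (4,4)] -> total=6
Click 2 (1,4) count=1: revealed 1 new [(1,4)] -> total=7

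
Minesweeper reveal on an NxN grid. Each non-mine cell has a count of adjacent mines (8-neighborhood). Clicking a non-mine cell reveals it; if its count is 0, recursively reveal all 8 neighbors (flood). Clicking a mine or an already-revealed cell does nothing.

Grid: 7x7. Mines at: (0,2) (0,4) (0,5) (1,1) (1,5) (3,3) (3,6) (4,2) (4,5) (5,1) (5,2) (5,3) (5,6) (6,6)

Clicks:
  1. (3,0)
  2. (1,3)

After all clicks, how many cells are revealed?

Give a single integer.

Answer: 7

Derivation:
Click 1 (3,0) count=0: revealed 6 new [(2,0) (2,1) (3,0) (3,1) (4,0) (4,1)] -> total=6
Click 2 (1,3) count=2: revealed 1 new [(1,3)] -> total=7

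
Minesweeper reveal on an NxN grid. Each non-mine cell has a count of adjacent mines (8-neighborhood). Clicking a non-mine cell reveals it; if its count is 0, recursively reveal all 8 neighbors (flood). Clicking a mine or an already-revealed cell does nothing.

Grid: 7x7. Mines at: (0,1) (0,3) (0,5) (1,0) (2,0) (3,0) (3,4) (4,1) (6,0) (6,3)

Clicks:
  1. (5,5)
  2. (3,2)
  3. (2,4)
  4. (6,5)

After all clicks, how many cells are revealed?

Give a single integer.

Answer: 17

Derivation:
Click 1 (5,5) count=0: revealed 15 new [(1,5) (1,6) (2,5) (2,6) (3,5) (3,6) (4,4) (4,5) (4,6) (5,4) (5,5) (5,6) (6,4) (6,5) (6,6)] -> total=15
Click 2 (3,2) count=1: revealed 1 new [(3,2)] -> total=16
Click 3 (2,4) count=1: revealed 1 new [(2,4)] -> total=17
Click 4 (6,5) count=0: revealed 0 new [(none)] -> total=17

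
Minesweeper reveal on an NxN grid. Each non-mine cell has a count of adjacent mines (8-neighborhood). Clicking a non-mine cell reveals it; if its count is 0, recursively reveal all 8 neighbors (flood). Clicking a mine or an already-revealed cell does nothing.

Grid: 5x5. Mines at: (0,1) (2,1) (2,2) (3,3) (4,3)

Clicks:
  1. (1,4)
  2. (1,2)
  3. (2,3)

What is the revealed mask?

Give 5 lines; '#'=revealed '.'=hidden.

Click 1 (1,4) count=0: revealed 8 new [(0,2) (0,3) (0,4) (1,2) (1,3) (1,4) (2,3) (2,4)] -> total=8
Click 2 (1,2) count=3: revealed 0 new [(none)] -> total=8
Click 3 (2,3) count=2: revealed 0 new [(none)] -> total=8

Answer: ..###
..###
...##
.....
.....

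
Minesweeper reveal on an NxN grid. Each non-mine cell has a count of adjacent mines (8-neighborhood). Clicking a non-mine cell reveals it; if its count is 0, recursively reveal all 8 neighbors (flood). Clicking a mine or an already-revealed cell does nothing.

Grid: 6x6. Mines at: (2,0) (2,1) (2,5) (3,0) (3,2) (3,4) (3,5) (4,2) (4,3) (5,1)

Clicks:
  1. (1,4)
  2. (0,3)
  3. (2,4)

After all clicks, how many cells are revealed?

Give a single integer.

Click 1 (1,4) count=1: revealed 1 new [(1,4)] -> total=1
Click 2 (0,3) count=0: revealed 14 new [(0,0) (0,1) (0,2) (0,3) (0,4) (0,5) (1,0) (1,1) (1,2) (1,3) (1,5) (2,2) (2,3) (2,4)] -> total=15
Click 3 (2,4) count=3: revealed 0 new [(none)] -> total=15

Answer: 15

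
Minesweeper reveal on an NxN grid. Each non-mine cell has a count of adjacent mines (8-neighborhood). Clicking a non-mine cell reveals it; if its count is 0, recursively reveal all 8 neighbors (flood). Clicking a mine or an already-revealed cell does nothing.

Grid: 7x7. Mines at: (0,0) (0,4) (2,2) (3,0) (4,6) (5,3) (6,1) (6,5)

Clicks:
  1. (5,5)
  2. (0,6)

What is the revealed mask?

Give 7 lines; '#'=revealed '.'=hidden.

Click 1 (5,5) count=2: revealed 1 new [(5,5)] -> total=1
Click 2 (0,6) count=0: revealed 17 new [(0,5) (0,6) (1,3) (1,4) (1,5) (1,6) (2,3) (2,4) (2,5) (2,6) (3,3) (3,4) (3,5) (3,6) (4,3) (4,4) (4,5)] -> total=18

Answer: .....##
...####
...####
...####
...###.
.....#.
.......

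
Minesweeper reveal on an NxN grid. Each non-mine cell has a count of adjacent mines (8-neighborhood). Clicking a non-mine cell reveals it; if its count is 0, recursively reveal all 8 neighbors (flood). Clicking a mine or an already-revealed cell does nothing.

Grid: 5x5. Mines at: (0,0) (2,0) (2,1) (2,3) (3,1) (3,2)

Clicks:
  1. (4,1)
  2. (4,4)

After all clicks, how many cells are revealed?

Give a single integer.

Answer: 5

Derivation:
Click 1 (4,1) count=2: revealed 1 new [(4,1)] -> total=1
Click 2 (4,4) count=0: revealed 4 new [(3,3) (3,4) (4,3) (4,4)] -> total=5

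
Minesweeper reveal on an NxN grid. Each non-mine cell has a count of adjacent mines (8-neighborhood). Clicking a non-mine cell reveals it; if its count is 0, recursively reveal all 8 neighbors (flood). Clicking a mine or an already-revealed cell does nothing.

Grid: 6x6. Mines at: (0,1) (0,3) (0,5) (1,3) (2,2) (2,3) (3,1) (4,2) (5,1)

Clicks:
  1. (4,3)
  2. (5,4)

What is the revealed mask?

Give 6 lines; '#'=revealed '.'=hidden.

Answer: ......
....##
....##
...###
...###
...###

Derivation:
Click 1 (4,3) count=1: revealed 1 new [(4,3)] -> total=1
Click 2 (5,4) count=0: revealed 12 new [(1,4) (1,5) (2,4) (2,5) (3,3) (3,4) (3,5) (4,4) (4,5) (5,3) (5,4) (5,5)] -> total=13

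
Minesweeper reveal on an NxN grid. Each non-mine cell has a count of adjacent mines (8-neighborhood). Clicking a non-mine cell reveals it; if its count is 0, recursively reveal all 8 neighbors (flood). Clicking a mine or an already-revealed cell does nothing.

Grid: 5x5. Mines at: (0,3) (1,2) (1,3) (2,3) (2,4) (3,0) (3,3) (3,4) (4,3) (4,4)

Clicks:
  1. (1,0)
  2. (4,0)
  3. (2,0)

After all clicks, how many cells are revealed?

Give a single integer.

Answer: 7

Derivation:
Click 1 (1,0) count=0: revealed 6 new [(0,0) (0,1) (1,0) (1,1) (2,0) (2,1)] -> total=6
Click 2 (4,0) count=1: revealed 1 new [(4,0)] -> total=7
Click 3 (2,0) count=1: revealed 0 new [(none)] -> total=7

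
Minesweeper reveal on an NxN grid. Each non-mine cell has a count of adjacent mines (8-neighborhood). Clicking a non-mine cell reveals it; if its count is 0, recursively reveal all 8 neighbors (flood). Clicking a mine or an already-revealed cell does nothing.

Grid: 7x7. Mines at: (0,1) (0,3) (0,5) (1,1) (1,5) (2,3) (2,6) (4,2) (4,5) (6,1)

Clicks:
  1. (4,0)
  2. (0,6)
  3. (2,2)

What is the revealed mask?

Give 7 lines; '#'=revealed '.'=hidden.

Answer: ......#
.......
###....
##.....
##.....
##.....
.......

Derivation:
Click 1 (4,0) count=0: revealed 8 new [(2,0) (2,1) (3,0) (3,1) (4,0) (4,1) (5,0) (5,1)] -> total=8
Click 2 (0,6) count=2: revealed 1 new [(0,6)] -> total=9
Click 3 (2,2) count=2: revealed 1 new [(2,2)] -> total=10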